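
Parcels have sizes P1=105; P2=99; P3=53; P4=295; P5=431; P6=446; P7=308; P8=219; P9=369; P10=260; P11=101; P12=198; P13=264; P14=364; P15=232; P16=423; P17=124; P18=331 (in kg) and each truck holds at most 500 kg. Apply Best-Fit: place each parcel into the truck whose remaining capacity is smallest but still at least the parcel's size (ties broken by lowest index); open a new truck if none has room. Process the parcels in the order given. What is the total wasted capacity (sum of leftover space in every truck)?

truck 1: place P1 (105 kg), 395 kg left
truck 1: place P2 (99 kg), 296 kg left
truck 1: place P3 (53 kg), 243 kg left
truck 2: place P4 (295 kg), 205 kg left
truck 3: place P5 (431 kg), 69 kg left
truck 4: place P6 (446 kg), 54 kg left
truck 5: place P7 (308 kg), 192 kg left
truck 1: place P8 (219 kg), 24 kg left
truck 6: place P9 (369 kg), 131 kg left
truck 7: place P10 (260 kg), 240 kg left
truck 6: place P11 (101 kg), 30 kg left
truck 2: place P12 (198 kg), 7 kg left
truck 8: place P13 (264 kg), 236 kg left
truck 9: place P14 (364 kg), 136 kg left
truck 8: place P15 (232 kg), 4 kg left
truck 10: place P16 (423 kg), 77 kg left
truck 9: place P17 (124 kg), 12 kg left
truck 11: place P18 (331 kg), 169 kg left
11 trucks × 500 kg = 5500 kg; used 4622 kg; unused 878 kg.

878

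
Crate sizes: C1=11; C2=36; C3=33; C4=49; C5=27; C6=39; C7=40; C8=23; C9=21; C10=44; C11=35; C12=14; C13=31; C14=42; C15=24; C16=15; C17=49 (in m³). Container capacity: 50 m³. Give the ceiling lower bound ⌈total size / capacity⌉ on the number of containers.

Total size = 11 + 36 + 33 + 49 + 27 + 39 + 40 + 23 + 21 + 44 + 35 + 14 + 31 + 42 + 24 + 15 + 49 = 533 m³.
⌈533 / 50⌉ = 11.

11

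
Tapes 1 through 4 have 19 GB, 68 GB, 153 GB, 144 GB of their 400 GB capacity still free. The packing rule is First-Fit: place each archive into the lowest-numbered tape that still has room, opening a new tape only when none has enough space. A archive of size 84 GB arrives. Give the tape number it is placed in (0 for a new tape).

3

Tapes with room: tape 3 (153 GB), tape 4 (144 GB).
The first with room is tape 3.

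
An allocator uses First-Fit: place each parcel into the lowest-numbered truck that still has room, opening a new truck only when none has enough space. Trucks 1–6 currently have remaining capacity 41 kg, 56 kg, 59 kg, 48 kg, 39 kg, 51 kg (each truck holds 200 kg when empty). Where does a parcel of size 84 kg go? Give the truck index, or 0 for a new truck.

No truck has ≥ 84 kg free, so a new truck is opened.

0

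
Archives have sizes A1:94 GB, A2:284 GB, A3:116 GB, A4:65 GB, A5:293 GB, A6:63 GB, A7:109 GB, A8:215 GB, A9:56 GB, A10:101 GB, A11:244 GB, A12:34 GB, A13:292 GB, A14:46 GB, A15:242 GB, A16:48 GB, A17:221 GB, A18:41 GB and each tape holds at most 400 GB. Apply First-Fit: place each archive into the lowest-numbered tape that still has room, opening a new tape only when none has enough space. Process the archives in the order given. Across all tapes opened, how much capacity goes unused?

636

Put A1 (94 GB) in tape 1; 306 GB remain.
Put A2 (284 GB) in tape 1; 22 GB remain.
Put A3 (116 GB) in tape 2; 284 GB remain.
Put A4 (65 GB) in tape 2; 219 GB remain.
Put A5 (293 GB) in tape 3; 107 GB remain.
Put A6 (63 GB) in tape 2; 156 GB remain.
Put A7 (109 GB) in tape 2; 47 GB remain.
Put A8 (215 GB) in tape 4; 185 GB remain.
Put A9 (56 GB) in tape 3; 51 GB remain.
Put A10 (101 GB) in tape 4; 84 GB remain.
Put A11 (244 GB) in tape 5; 156 GB remain.
Put A12 (34 GB) in tape 2; 13 GB remain.
Put A13 (292 GB) in tape 6; 108 GB remain.
Put A14 (46 GB) in tape 3; 5 GB remain.
Put A15 (242 GB) in tape 7; 158 GB remain.
Put A16 (48 GB) in tape 4; 36 GB remain.
Put A17 (221 GB) in tape 8; 179 GB remain.
Put A18 (41 GB) in tape 5; 115 GB remain.
8 tapes × 400 GB = 3200 GB; used 2564 GB; unused 636 GB.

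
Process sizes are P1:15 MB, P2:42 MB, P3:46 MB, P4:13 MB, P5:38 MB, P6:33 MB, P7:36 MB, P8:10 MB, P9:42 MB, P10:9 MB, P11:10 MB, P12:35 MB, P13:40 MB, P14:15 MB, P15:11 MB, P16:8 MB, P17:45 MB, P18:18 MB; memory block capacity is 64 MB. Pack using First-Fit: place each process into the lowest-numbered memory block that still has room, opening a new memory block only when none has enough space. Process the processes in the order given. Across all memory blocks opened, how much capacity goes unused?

110

Put P1 (15 MB) in memory block 1; 49 MB remain.
Put P2 (42 MB) in memory block 1; 7 MB remain.
Put P3 (46 MB) in memory block 2; 18 MB remain.
Put P4 (13 MB) in memory block 2; 5 MB remain.
Put P5 (38 MB) in memory block 3; 26 MB remain.
Put P6 (33 MB) in memory block 4; 31 MB remain.
Put P7 (36 MB) in memory block 5; 28 MB remain.
Put P8 (10 MB) in memory block 3; 16 MB remain.
Put P9 (42 MB) in memory block 6; 22 MB remain.
Put P10 (9 MB) in memory block 3; 7 MB remain.
Put P11 (10 MB) in memory block 4; 21 MB remain.
Put P12 (35 MB) in memory block 7; 29 MB remain.
Put P13 (40 MB) in memory block 8; 24 MB remain.
Put P14 (15 MB) in memory block 4; 6 MB remain.
Put P15 (11 MB) in memory block 5; 17 MB remain.
Put P16 (8 MB) in memory block 5; 9 MB remain.
Put P17 (45 MB) in memory block 9; 19 MB remain.
Put P18 (18 MB) in memory block 6; 4 MB remain.
9 memory blocks × 64 MB = 576 MB; used 466 MB; unused 110 MB.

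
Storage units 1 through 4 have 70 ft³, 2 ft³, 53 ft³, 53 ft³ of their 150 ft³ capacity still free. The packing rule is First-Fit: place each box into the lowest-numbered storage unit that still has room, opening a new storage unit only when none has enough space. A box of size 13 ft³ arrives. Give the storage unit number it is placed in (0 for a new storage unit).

Storage units with room: storage unit 1 (70 ft³), storage unit 3 (53 ft³), storage unit 4 (53 ft³).
The first with room is storage unit 1.

1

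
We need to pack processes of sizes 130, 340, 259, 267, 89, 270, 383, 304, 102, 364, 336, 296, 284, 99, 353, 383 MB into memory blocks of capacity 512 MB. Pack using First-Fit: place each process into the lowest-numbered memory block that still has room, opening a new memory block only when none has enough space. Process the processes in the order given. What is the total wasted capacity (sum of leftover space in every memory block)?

1885

memory block 1: place 130 MB, 382 MB left
memory block 1: place 340 MB, 42 MB left
memory block 2: place 259 MB, 253 MB left
memory block 3: place 267 MB, 245 MB left
memory block 2: place 89 MB, 164 MB left
memory block 4: place 270 MB, 242 MB left
memory block 5: place 383 MB, 129 MB left
memory block 6: place 304 MB, 208 MB left
memory block 2: place 102 MB, 62 MB left
memory block 7: place 364 MB, 148 MB left
memory block 8: place 336 MB, 176 MB left
memory block 9: place 296 MB, 216 MB left
memory block 10: place 284 MB, 228 MB left
memory block 3: place 99 MB, 146 MB left
memory block 11: place 353 MB, 159 MB left
memory block 12: place 383 MB, 129 MB left
12 memory blocks × 512 MB = 6144 MB; used 4259 MB; unused 1885 MB.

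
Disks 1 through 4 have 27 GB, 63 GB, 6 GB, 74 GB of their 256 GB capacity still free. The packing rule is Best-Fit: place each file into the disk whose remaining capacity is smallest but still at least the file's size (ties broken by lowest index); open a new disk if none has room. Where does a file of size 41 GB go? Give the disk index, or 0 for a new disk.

Disks with room: disk 2 (63 GB), disk 4 (74 GB).
Tightest fit is disk 2 with 63 GB free.

2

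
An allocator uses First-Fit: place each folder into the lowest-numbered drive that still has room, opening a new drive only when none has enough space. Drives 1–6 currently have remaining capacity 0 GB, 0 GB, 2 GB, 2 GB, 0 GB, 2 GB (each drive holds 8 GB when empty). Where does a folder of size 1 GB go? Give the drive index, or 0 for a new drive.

3

Drives with room: drive 3 (2 GB), drive 4 (2 GB), drive 6 (2 GB).
The first with room is drive 3.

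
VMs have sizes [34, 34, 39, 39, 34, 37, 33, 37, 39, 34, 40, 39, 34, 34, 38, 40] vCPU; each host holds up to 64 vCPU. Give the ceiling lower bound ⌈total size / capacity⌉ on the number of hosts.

Total size = 34 + 34 + 39 + 39 + 34 + 37 + 33 + 37 + 39 + 34 + 40 + 39 + 34 + 34 + 38 + 40 = 585 vCPU.
⌈585 / 64⌉ = 10.

10 hosts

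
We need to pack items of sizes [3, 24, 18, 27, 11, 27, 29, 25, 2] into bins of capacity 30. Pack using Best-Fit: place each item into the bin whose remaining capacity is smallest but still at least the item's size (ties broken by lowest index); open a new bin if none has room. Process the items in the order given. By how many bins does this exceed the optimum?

0

Best-Fit: [3,24,2] [18,11] [27] [27] [29] [25] → 6 bins.
Total size 166; any packing needs at least ⌈166/30⌉ = 6 bins.
So 6 is already optimal.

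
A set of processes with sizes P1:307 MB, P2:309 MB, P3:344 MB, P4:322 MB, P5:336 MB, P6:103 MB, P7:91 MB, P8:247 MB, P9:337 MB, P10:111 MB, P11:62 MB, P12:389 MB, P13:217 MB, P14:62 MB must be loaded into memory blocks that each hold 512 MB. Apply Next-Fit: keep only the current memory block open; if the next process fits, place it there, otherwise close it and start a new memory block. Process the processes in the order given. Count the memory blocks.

P1 (307 MB) → memory block 1 (remaining 205 MB)
P2 (309 MB) → memory block 2 (remaining 203 MB)
P3 (344 MB) → memory block 3 (remaining 168 MB)
P4 (322 MB) → memory block 4 (remaining 190 MB)
P5 (336 MB) → memory block 5 (remaining 176 MB)
P6 (103 MB) → memory block 5 (remaining 73 MB)
P7 (91 MB) → memory block 6 (remaining 421 MB)
P8 (247 MB) → memory block 6 (remaining 174 MB)
P9 (337 MB) → memory block 7 (remaining 175 MB)
P10 (111 MB) → memory block 7 (remaining 64 MB)
P11 (62 MB) → memory block 7 (remaining 2 MB)
P12 (389 MB) → memory block 8 (remaining 123 MB)
P13 (217 MB) → memory block 9 (remaining 295 MB)
P14 (62 MB) → memory block 9 (remaining 233 MB)
Final memory blocks: [307] [309] [344] [322] [336,103] [91,247] [337,111,62] [389] [217,62].

9 memory blocks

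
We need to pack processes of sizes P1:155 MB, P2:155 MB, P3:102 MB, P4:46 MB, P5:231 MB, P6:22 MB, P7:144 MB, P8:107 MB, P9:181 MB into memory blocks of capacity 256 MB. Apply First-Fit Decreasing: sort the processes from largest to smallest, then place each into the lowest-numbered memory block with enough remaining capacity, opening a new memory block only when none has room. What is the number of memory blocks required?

6

Sorted descending: 231, 181, 155, 155, 144, 107, 102, 46, 22.
231 MB → memory block 1 (remaining 25 MB)
181 MB → memory block 2 (remaining 75 MB)
155 MB → memory block 3 (remaining 101 MB)
155 MB → memory block 4 (remaining 101 MB)
144 MB → memory block 5 (remaining 112 MB)
107 MB → memory block 5 (remaining 5 MB)
102 MB → memory block 6 (remaining 154 MB)
46 MB → memory block 2 (remaining 29 MB)
22 MB → memory block 1 (remaining 3 MB)
Final memory blocks: [231,22] [181,46] [155] [155] [144,107] [102].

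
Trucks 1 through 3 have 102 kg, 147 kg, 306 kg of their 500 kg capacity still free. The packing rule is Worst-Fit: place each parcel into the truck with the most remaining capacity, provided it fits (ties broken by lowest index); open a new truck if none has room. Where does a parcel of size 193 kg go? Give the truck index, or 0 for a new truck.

Trucks with room: truck 3 (306 kg).
Most room is truck 3 with 306 kg free.

3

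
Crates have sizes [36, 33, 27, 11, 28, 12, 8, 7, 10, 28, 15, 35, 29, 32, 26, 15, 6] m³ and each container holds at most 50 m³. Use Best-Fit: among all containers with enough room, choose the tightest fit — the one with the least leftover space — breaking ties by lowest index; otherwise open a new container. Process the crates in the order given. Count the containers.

9 containers

container 1: place 36 m³, 14 m³ left
container 2: place 33 m³, 17 m³ left
container 3: place 27 m³, 23 m³ left
container 1: place 11 m³, 3 m³ left
container 4: place 28 m³, 22 m³ left
container 2: place 12 m³, 5 m³ left
container 4: place 8 m³, 14 m³ left
container 4: place 7 m³, 7 m³ left
container 3: place 10 m³, 13 m³ left
container 5: place 28 m³, 22 m³ left
container 5: place 15 m³, 7 m³ left
container 6: place 35 m³, 15 m³ left
container 7: place 29 m³, 21 m³ left
container 8: place 32 m³, 18 m³ left
container 9: place 26 m³, 24 m³ left
container 6: place 15 m³, 0 m³ left
container 4: place 6 m³, 1 m³ left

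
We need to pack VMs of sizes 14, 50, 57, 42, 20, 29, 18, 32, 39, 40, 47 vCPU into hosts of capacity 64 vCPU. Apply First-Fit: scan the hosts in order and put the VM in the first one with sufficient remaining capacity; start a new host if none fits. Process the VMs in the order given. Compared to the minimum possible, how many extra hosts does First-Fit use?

1

First-Fit: [14,50] [57] [42,20] [29,18] [32] [39] [40] [47] → 8 hosts.
Total size 388 vCPU; any packing needs at least ⌈388/64⌉ = 7 hosts.
An optimal packing achieves that bound: [57] [50,14] [47] [42,20] [40,18] [39] [32,29] → 7 hosts.
Excess: 8 − 7 = 1.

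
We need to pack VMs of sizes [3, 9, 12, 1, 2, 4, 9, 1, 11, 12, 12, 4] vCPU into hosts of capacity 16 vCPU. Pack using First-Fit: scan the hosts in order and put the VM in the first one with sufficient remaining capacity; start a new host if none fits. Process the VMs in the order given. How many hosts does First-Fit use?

6

3 vCPU → host 1 (remaining 13 vCPU)
9 vCPU → host 1 (remaining 4 vCPU)
12 vCPU → host 2 (remaining 4 vCPU)
1 vCPU → host 1 (remaining 3 vCPU)
2 vCPU → host 1 (remaining 1 vCPU)
4 vCPU → host 2 (remaining 0 vCPU)
9 vCPU → host 3 (remaining 7 vCPU)
1 vCPU → host 1 (remaining 0 vCPU)
11 vCPU → host 4 (remaining 5 vCPU)
12 vCPU → host 5 (remaining 4 vCPU)
12 vCPU → host 6 (remaining 4 vCPU)
4 vCPU → host 3 (remaining 3 vCPU)
Final hosts: [3,9,1,2,1] [12,4] [9,4] [11] [12] [12].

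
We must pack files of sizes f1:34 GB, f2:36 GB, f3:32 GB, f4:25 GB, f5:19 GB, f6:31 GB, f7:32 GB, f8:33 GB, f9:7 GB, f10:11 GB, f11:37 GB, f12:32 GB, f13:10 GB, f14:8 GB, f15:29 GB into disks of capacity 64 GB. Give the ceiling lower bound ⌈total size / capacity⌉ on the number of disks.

6

Total size = 34 + 36 + 32 + 25 + 19 + 31 + 32 + 33 + 7 + 11 + 37 + 32 + 10 + 8 + 29 = 376 GB.
⌈376 / 64⌉ = 6.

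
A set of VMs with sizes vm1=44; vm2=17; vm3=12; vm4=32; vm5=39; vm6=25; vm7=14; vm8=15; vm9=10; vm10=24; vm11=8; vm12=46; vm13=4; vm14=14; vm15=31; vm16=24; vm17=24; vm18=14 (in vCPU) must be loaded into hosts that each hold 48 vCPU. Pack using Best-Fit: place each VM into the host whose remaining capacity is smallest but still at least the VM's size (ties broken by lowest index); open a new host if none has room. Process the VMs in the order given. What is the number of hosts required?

Put vm1 (44 vCPU) in host 1; 4 vCPU remain.
Put vm2 (17 vCPU) in host 2; 31 vCPU remain.
Put vm3 (12 vCPU) in host 2; 19 vCPU remain.
Put vm4 (32 vCPU) in host 3; 16 vCPU remain.
Put vm5 (39 vCPU) in host 4; 9 vCPU remain.
Put vm6 (25 vCPU) in host 5; 23 vCPU remain.
Put vm7 (14 vCPU) in host 3; 2 vCPU remain.
Put vm8 (15 vCPU) in host 2; 4 vCPU remain.
Put vm9 (10 vCPU) in host 5; 13 vCPU remain.
Put vm10 (24 vCPU) in host 6; 24 vCPU remain.
Put vm11 (8 vCPU) in host 4; 1 vCPU remain.
Put vm12 (46 vCPU) in host 7; 2 vCPU remain.
Put vm13 (4 vCPU) in host 1; 0 vCPU remain.
Put vm14 (14 vCPU) in host 6; 10 vCPU remain.
Put vm15 (31 vCPU) in host 8; 17 vCPU remain.
Put vm16 (24 vCPU) in host 9; 24 vCPU remain.
Put vm17 (24 vCPU) in host 9; 0 vCPU remain.
Put vm18 (14 vCPU) in host 8; 3 vCPU remain.

9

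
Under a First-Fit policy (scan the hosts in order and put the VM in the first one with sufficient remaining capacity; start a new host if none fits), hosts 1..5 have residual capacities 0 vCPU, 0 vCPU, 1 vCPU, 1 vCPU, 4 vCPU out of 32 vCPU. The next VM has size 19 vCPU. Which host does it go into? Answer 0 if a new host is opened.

No host has ≥ 19 vCPU free, so a new host is opened.

0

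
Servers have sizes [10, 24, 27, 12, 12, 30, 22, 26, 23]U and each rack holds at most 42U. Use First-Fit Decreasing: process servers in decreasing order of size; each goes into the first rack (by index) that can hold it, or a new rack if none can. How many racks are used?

Sorted descending: 30, 27, 26, 24, 23, 22, 12, 12, 10.
rack 1: place 30U, 12U left
rack 2: place 27U, 15U left
rack 3: place 26U, 16U left
rack 4: place 24U, 18U left
rack 5: place 23U, 19U left
rack 6: place 22U, 20U left
rack 1: place 12U, 0U left
rack 2: place 12U, 3U left
rack 3: place 10U, 6U left
Final racks: [30,12] [27,12] [26,10] [24] [23] [22].

6 racks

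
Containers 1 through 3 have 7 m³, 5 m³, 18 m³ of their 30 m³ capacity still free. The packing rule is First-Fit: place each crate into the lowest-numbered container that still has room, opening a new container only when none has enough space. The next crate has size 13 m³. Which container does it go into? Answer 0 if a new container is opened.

3

Containers with room: container 3 (18 m³).
The first with room is container 3.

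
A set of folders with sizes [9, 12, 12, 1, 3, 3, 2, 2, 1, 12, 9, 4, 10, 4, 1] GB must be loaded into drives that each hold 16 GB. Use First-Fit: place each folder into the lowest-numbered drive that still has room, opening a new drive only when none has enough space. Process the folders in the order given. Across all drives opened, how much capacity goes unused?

11

9 GB → drive 1 (remaining 7 GB)
12 GB → drive 2 (remaining 4 GB)
12 GB → drive 3 (remaining 4 GB)
1 GB → drive 1 (remaining 6 GB)
3 GB → drive 1 (remaining 3 GB)
3 GB → drive 1 (remaining 0 GB)
2 GB → drive 2 (remaining 2 GB)
2 GB → drive 2 (remaining 0 GB)
1 GB → drive 3 (remaining 3 GB)
12 GB → drive 4 (remaining 4 GB)
9 GB → drive 5 (remaining 7 GB)
4 GB → drive 4 (remaining 0 GB)
10 GB → drive 6 (remaining 6 GB)
4 GB → drive 5 (remaining 3 GB)
1 GB → drive 3 (remaining 2 GB)
6 drives × 16 GB = 96 GB; used 85 GB; unused 11 GB.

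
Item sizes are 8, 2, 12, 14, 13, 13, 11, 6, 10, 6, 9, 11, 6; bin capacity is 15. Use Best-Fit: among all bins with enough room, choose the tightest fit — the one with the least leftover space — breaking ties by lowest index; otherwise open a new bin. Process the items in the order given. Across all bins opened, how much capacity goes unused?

bin 1: place 8, 7 left
bin 1: place 2, 5 left
bin 2: place 12, 3 left
bin 3: place 14, 1 left
bin 4: place 13, 2 left
bin 5: place 13, 2 left
bin 6: place 11, 4 left
bin 7: place 6, 9 left
bin 8: place 10, 5 left
bin 7: place 6, 3 left
bin 9: place 9, 6 left
bin 10: place 11, 4 left
bin 9: place 6, 0 left
10 bins × 15 = 150; used 121; unused 29.

29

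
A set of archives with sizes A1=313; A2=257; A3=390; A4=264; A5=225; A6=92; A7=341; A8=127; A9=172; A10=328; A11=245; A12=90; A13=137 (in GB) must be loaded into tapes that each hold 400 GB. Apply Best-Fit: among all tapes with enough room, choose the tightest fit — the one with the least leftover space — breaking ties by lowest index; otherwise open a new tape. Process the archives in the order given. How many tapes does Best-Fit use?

9

Put A1 (313 GB) in tape 1; 87 GB remain.
Put A2 (257 GB) in tape 2; 143 GB remain.
Put A3 (390 GB) in tape 3; 10 GB remain.
Put A4 (264 GB) in tape 4; 136 GB remain.
Put A5 (225 GB) in tape 5; 175 GB remain.
Put A6 (92 GB) in tape 4; 44 GB remain.
Put A7 (341 GB) in tape 6; 59 GB remain.
Put A8 (127 GB) in tape 2; 16 GB remain.
Put A9 (172 GB) in tape 5; 3 GB remain.
Put A10 (328 GB) in tape 7; 72 GB remain.
Put A11 (245 GB) in tape 8; 155 GB remain.
Put A12 (90 GB) in tape 8; 65 GB remain.
Put A13 (137 GB) in tape 9; 263 GB remain.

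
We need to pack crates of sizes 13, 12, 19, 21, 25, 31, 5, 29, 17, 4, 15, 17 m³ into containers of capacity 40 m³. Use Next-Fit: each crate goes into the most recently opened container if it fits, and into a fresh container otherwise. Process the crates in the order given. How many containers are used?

7 containers

Put 13 m³ in container 1; 27 m³ remain.
Put 12 m³ in container 1; 15 m³ remain.
Put 19 m³ in container 2; 21 m³ remain.
Put 21 m³ in container 2; 0 m³ remain.
Put 25 m³ in container 3; 15 m³ remain.
Put 31 m³ in container 4; 9 m³ remain.
Put 5 m³ in container 4; 4 m³ remain.
Put 29 m³ in container 5; 11 m³ remain.
Put 17 m³ in container 6; 23 m³ remain.
Put 4 m³ in container 6; 19 m³ remain.
Put 15 m³ in container 6; 4 m³ remain.
Put 17 m³ in container 7; 23 m³ remain.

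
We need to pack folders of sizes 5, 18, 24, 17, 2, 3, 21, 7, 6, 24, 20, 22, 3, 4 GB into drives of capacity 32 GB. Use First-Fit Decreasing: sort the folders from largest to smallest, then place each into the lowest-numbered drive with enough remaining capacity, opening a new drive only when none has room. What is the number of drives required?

Sorted descending: 24, 24, 22, 21, 20, 18, 17, 7, 6, 5, 4, 3, 3, 2.
Put 24 GB in drive 1; 8 GB remain.
Put 24 GB in drive 2; 8 GB remain.
Put 22 GB in drive 3; 10 GB remain.
Put 21 GB in drive 4; 11 GB remain.
Put 20 GB in drive 5; 12 GB remain.
Put 18 GB in drive 6; 14 GB remain.
Put 17 GB in drive 7; 15 GB remain.
Put 7 GB in drive 1; 1 GB remain.
Put 6 GB in drive 2; 2 GB remain.
Put 5 GB in drive 3; 5 GB remain.
Put 4 GB in drive 3; 1 GB remain.
Put 3 GB in drive 4; 8 GB remain.
Put 3 GB in drive 4; 5 GB remain.
Put 2 GB in drive 2; 0 GB remain.

7 drives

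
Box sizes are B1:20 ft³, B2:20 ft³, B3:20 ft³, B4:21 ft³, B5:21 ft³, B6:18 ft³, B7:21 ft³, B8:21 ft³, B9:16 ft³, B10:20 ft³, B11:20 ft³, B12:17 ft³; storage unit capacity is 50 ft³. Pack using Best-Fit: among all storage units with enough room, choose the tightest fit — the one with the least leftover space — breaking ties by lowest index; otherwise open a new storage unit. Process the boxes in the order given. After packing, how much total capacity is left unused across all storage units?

65

B1 (20 ft³) → storage unit 1 (remaining 30 ft³)
B2 (20 ft³) → storage unit 1 (remaining 10 ft³)
B3 (20 ft³) → storage unit 2 (remaining 30 ft³)
B4 (21 ft³) → storage unit 2 (remaining 9 ft³)
B5 (21 ft³) → storage unit 3 (remaining 29 ft³)
B6 (18 ft³) → storage unit 3 (remaining 11 ft³)
B7 (21 ft³) → storage unit 4 (remaining 29 ft³)
B8 (21 ft³) → storage unit 4 (remaining 8 ft³)
B9 (16 ft³) → storage unit 5 (remaining 34 ft³)
B10 (20 ft³) → storage unit 5 (remaining 14 ft³)
B11 (20 ft³) → storage unit 6 (remaining 30 ft³)
B12 (17 ft³) → storage unit 6 (remaining 13 ft³)
6 storage units × 50 ft³ = 300 ft³; used 235 ft³; unused 65 ft³.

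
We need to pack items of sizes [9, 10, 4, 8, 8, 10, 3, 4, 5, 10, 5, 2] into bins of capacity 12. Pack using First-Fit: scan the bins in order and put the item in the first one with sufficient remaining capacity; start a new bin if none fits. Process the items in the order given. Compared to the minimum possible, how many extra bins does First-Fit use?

First-Fit: [9,3] [10,2] [4,8] [8,4] [10] [5,5] [10] → 7 bins.
Total size 78; any packing needs at least ⌈78/12⌉ = 7 bins.
So 7 is already optimal.

0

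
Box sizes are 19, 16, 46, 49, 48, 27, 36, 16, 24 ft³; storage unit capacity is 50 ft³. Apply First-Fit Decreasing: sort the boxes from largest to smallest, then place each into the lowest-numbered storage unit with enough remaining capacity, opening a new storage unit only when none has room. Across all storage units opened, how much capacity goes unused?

Sorted descending: 49, 48, 46, 36, 27, 24, 19, 16, 16.
49 ft³ → storage unit 1 (remaining 1 ft³)
48 ft³ → storage unit 2 (remaining 2 ft³)
46 ft³ → storage unit 3 (remaining 4 ft³)
36 ft³ → storage unit 4 (remaining 14 ft³)
27 ft³ → storage unit 5 (remaining 23 ft³)
24 ft³ → storage unit 6 (remaining 26 ft³)
19 ft³ → storage unit 5 (remaining 4 ft³)
16 ft³ → storage unit 6 (remaining 10 ft³)
16 ft³ → storage unit 7 (remaining 34 ft³)
7 storage units × 50 ft³ = 350 ft³; used 281 ft³; unused 69 ft³.

69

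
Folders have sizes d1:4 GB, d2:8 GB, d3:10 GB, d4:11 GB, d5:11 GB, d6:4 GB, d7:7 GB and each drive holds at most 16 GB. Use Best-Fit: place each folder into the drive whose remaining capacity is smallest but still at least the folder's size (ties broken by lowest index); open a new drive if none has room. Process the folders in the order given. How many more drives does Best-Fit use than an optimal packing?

Best-Fit: [4,8,4] [10] [11] [11] [7] → 5 drives.
Total size 55 GB; any packing needs at least ⌈55/16⌉ = 4 drives.
An optimal packing achieves that bound: [11,4] [11,4] [10] [8,7] → 4 drives.
Excess: 5 − 4 = 1.

1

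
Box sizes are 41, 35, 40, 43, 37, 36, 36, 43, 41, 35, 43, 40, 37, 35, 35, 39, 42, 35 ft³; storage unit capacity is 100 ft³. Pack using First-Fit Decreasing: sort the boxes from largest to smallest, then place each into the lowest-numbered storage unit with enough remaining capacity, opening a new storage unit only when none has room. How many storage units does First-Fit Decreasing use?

Sorted descending: 43, 43, 43, 42, 41, 41, 40, 40, 39, 37, 37, 36, 36, 35, 35, 35, 35, 35.
43 ft³ → storage unit 1 (remaining 57 ft³)
43 ft³ → storage unit 1 (remaining 14 ft³)
43 ft³ → storage unit 2 (remaining 57 ft³)
42 ft³ → storage unit 2 (remaining 15 ft³)
41 ft³ → storage unit 3 (remaining 59 ft³)
41 ft³ → storage unit 3 (remaining 18 ft³)
40 ft³ → storage unit 4 (remaining 60 ft³)
40 ft³ → storage unit 4 (remaining 20 ft³)
39 ft³ → storage unit 5 (remaining 61 ft³)
37 ft³ → storage unit 5 (remaining 24 ft³)
37 ft³ → storage unit 6 (remaining 63 ft³)
36 ft³ → storage unit 6 (remaining 27 ft³)
36 ft³ → storage unit 7 (remaining 64 ft³)
35 ft³ → storage unit 7 (remaining 29 ft³)
35 ft³ → storage unit 8 (remaining 65 ft³)
35 ft³ → storage unit 8 (remaining 30 ft³)
35 ft³ → storage unit 9 (remaining 65 ft³)
35 ft³ → storage unit 9 (remaining 30 ft³)
Final storage units: [43,43] [43,42] [41,41] [40,40] [39,37] [37,36] [36,35] [35,35] [35,35].

9 storage units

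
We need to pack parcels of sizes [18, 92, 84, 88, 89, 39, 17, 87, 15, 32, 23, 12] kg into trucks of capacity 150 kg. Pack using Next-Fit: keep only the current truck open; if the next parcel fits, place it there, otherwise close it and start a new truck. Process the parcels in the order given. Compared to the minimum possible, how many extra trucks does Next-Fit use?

Next-Fit: [18,92] [84] [88] [89,39,17] [87,15,32] [23,12] → 6 trucks.
5 parcels exceed 75 kg (half the capacity), and no two of those can share a truck, so at least 5 trucks are needed.
An optimal packing achieves that bound: [92,39,18] [89,32,23] [88,17,15,12] [87] [84] → 5 trucks.
Excess: 6 − 5 = 1.

1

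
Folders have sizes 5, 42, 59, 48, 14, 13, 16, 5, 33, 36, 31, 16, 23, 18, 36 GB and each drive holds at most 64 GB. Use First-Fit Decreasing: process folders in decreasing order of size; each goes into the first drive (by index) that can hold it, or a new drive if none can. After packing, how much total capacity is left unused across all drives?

53

Sorted descending: 59, 48, 42, 36, 36, 33, 31, 23, 18, 16, 16, 14, 13, 5, 5.
59 GB → drive 1 (remaining 5 GB)
48 GB → drive 2 (remaining 16 GB)
42 GB → drive 3 (remaining 22 GB)
36 GB → drive 4 (remaining 28 GB)
36 GB → drive 5 (remaining 28 GB)
33 GB → drive 6 (remaining 31 GB)
31 GB → drive 6 (remaining 0 GB)
23 GB → drive 4 (remaining 5 GB)
18 GB → drive 3 (remaining 4 GB)
16 GB → drive 2 (remaining 0 GB)
16 GB → drive 5 (remaining 12 GB)
14 GB → drive 7 (remaining 50 GB)
13 GB → drive 7 (remaining 37 GB)
5 GB → drive 1 (remaining 0 GB)
5 GB → drive 4 (remaining 0 GB)
7 drives × 64 GB = 448 GB; used 395 GB; unused 53 GB.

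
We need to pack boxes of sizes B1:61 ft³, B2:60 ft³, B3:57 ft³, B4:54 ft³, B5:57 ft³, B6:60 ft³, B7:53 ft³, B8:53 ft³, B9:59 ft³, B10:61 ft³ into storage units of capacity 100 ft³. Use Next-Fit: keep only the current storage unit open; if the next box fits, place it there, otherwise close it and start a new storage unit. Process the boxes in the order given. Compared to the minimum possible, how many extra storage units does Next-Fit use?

0

Next-Fit: [61] [60] [57] [54] [57] [60] [53] [53] [59] [61] → 10 storage units.
10 boxes exceed 50 ft³ (half the capacity), and no two of those can share a storage unit, so at least 10 storage units are needed.
So 10 is already optimal.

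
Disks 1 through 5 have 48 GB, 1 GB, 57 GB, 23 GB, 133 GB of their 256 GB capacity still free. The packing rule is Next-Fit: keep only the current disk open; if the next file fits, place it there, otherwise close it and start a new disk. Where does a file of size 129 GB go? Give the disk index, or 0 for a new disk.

Next-Fit only looks at disk 5, which has 133 GB free.
129 GB fits there.

5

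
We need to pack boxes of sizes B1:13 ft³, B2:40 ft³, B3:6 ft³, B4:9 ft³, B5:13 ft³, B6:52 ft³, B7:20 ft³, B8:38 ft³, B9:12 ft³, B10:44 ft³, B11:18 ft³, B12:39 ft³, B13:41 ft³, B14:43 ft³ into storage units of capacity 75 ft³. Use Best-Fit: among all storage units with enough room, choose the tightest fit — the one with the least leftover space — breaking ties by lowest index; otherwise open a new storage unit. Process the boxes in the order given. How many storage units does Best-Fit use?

storage unit 1: place B1 (13 ft³), 62 ft³ left
storage unit 1: place B2 (40 ft³), 22 ft³ left
storage unit 1: place B3 (6 ft³), 16 ft³ left
storage unit 1: place B4 (9 ft³), 7 ft³ left
storage unit 2: place B5 (13 ft³), 62 ft³ left
storage unit 2: place B6 (52 ft³), 10 ft³ left
storage unit 3: place B7 (20 ft³), 55 ft³ left
storage unit 3: place B8 (38 ft³), 17 ft³ left
storage unit 3: place B9 (12 ft³), 5 ft³ left
storage unit 4: place B10 (44 ft³), 31 ft³ left
storage unit 4: place B11 (18 ft³), 13 ft³ left
storage unit 5: place B12 (39 ft³), 36 ft³ left
storage unit 6: place B13 (41 ft³), 34 ft³ left
storage unit 7: place B14 (43 ft³), 32 ft³ left

7 storage units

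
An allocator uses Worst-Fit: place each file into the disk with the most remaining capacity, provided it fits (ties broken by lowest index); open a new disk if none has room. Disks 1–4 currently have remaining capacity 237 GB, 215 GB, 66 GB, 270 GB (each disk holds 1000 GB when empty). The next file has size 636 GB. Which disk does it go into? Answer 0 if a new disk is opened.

No disk has ≥ 636 GB free, so a new disk is opened.

0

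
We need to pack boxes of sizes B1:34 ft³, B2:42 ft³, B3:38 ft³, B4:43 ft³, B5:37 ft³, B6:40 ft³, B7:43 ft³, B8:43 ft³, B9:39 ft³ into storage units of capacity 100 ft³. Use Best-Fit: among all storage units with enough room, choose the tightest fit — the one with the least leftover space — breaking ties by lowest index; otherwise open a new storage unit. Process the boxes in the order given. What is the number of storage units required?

5 storage units

Put B1 (34 ft³) in storage unit 1; 66 ft³ remain.
Put B2 (42 ft³) in storage unit 1; 24 ft³ remain.
Put B3 (38 ft³) in storage unit 2; 62 ft³ remain.
Put B4 (43 ft³) in storage unit 2; 19 ft³ remain.
Put B5 (37 ft³) in storage unit 3; 63 ft³ remain.
Put B6 (40 ft³) in storage unit 3; 23 ft³ remain.
Put B7 (43 ft³) in storage unit 4; 57 ft³ remain.
Put B8 (43 ft³) in storage unit 4; 14 ft³ remain.
Put B9 (39 ft³) in storage unit 5; 61 ft³ remain.
Final storage units: [34,42] [38,43] [37,40] [43,43] [39].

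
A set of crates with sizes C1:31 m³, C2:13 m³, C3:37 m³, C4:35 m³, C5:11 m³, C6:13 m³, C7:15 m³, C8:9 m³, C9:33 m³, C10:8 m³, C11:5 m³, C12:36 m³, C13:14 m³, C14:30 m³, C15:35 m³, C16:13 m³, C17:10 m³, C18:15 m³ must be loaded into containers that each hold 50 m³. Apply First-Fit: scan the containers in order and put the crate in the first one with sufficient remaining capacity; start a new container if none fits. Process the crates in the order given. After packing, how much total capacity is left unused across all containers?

37

container 1: place C1 (31 m³), 19 m³ left
container 1: place C2 (13 m³), 6 m³ left
container 2: place C3 (37 m³), 13 m³ left
container 3: place C4 (35 m³), 15 m³ left
container 2: place C5 (11 m³), 2 m³ left
container 3: place C6 (13 m³), 2 m³ left
container 4: place C7 (15 m³), 35 m³ left
container 4: place C8 (9 m³), 26 m³ left
container 5: place C9 (33 m³), 17 m³ left
container 4: place C10 (8 m³), 18 m³ left
container 1: place C11 (5 m³), 1 m³ left
container 6: place C12 (36 m³), 14 m³ left
container 4: place C13 (14 m³), 4 m³ left
container 7: place C14 (30 m³), 20 m³ left
container 8: place C15 (35 m³), 15 m³ left
container 5: place C16 (13 m³), 4 m³ left
container 6: place C17 (10 m³), 4 m³ left
container 7: place C18 (15 m³), 5 m³ left
8 containers × 50 m³ = 400 m³; used 363 m³; unused 37 m³.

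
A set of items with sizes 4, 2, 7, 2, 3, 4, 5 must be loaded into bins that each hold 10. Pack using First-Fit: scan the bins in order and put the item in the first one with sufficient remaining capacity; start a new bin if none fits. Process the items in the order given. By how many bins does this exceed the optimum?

First-Fit: [4,2,2] [7,3] [4,5] → 3 bins.
Total size 27; any packing needs at least ⌈27/10⌉ = 3 bins.
So 3 is already optimal.

0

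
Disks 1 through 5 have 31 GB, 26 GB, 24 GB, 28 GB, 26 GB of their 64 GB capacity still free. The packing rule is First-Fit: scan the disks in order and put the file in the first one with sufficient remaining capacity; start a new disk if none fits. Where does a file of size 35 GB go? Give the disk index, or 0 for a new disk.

No disk has ≥ 35 GB free, so a new disk is opened.

0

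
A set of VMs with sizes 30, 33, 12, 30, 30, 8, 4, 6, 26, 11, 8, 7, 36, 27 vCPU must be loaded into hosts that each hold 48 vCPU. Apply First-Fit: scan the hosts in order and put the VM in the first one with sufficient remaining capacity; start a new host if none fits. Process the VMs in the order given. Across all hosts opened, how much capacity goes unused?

68

Put 30 vCPU in host 1; 18 vCPU remain.
Put 33 vCPU in host 2; 15 vCPU remain.
Put 12 vCPU in host 1; 6 vCPU remain.
Put 30 vCPU in host 3; 18 vCPU remain.
Put 30 vCPU in host 4; 18 vCPU remain.
Put 8 vCPU in host 2; 7 vCPU remain.
Put 4 vCPU in host 1; 2 vCPU remain.
Put 6 vCPU in host 2; 1 vCPU remain.
Put 26 vCPU in host 5; 22 vCPU remain.
Put 11 vCPU in host 3; 7 vCPU remain.
Put 8 vCPU in host 4; 10 vCPU remain.
Put 7 vCPU in host 3; 0 vCPU remain.
Put 36 vCPU in host 6; 12 vCPU remain.
Put 27 vCPU in host 7; 21 vCPU remain.
7 hosts × 48 vCPU = 336 vCPU; used 268 vCPU; unused 68 vCPU.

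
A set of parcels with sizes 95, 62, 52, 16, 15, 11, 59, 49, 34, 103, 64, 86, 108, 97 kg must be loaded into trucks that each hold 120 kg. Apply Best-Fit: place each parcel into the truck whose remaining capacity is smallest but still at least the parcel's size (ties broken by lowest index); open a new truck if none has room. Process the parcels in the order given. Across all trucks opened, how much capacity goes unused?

109

Put 95 kg in truck 1; 25 kg remain.
Put 62 kg in truck 2; 58 kg remain.
Put 52 kg in truck 2; 6 kg remain.
Put 16 kg in truck 1; 9 kg remain.
Put 15 kg in truck 3; 105 kg remain.
Put 11 kg in truck 3; 94 kg remain.
Put 59 kg in truck 3; 35 kg remain.
Put 49 kg in truck 4; 71 kg remain.
Put 34 kg in truck 3; 1 kg remain.
Put 103 kg in truck 5; 17 kg remain.
Put 64 kg in truck 4; 7 kg remain.
Put 86 kg in truck 6; 34 kg remain.
Put 108 kg in truck 7; 12 kg remain.
Put 97 kg in truck 8; 23 kg remain.
8 trucks × 120 kg = 960 kg; used 851 kg; unused 109 kg.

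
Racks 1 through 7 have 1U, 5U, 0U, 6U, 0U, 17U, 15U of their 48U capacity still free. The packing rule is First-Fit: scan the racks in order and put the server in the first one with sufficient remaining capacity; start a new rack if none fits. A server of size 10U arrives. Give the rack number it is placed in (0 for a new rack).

6

Racks with room: rack 6 (17U), rack 7 (15U).
The first with room is rack 6.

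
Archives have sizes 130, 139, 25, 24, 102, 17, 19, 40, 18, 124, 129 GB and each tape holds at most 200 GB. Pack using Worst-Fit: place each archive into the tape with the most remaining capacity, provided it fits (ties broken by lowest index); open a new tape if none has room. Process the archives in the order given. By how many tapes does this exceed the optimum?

0

Worst-Fit: [130,25,18] [139,24] [102,17,19,40] [124] [129] → 5 tapes.
5 archives exceed 100 GB (half the capacity), and no two of those can share a tape, so at least 5 tapes are needed.
So 5 is already optimal.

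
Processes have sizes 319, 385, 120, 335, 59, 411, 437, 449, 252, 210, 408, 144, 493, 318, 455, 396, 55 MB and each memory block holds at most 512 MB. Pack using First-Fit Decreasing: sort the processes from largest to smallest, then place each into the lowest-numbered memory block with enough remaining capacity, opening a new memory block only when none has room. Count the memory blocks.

Sorted descending: 493, 455, 449, 437, 411, 408, 396, 385, 335, 319, 318, 252, 210, 144, 120, 59, 55.
Put 493 MB in memory block 1; 19 MB remain.
Put 455 MB in memory block 2; 57 MB remain.
Put 449 MB in memory block 3; 63 MB remain.
Put 437 MB in memory block 4; 75 MB remain.
Put 411 MB in memory block 5; 101 MB remain.
Put 408 MB in memory block 6; 104 MB remain.
Put 396 MB in memory block 7; 116 MB remain.
Put 385 MB in memory block 8; 127 MB remain.
Put 335 MB in memory block 9; 177 MB remain.
Put 319 MB in memory block 10; 193 MB remain.
Put 318 MB in memory block 11; 194 MB remain.
Put 252 MB in memory block 12; 260 MB remain.
Put 210 MB in memory block 12; 50 MB remain.
Put 144 MB in memory block 9; 33 MB remain.
Put 120 MB in memory block 8; 7 MB remain.
Put 59 MB in memory block 3; 4 MB remain.
Put 55 MB in memory block 2; 2 MB remain.

12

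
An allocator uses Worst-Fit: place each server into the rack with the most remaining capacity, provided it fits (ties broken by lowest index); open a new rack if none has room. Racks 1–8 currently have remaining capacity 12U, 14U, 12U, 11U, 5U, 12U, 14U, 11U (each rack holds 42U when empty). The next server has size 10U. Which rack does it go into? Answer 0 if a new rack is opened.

2

Racks with room: rack 1 (12U), rack 2 (14U), rack 3 (12U), rack 4 (11U), rack 6 (12U), rack 7 (14U), rack 8 (11U).
Most room is rack 2 with 14U free.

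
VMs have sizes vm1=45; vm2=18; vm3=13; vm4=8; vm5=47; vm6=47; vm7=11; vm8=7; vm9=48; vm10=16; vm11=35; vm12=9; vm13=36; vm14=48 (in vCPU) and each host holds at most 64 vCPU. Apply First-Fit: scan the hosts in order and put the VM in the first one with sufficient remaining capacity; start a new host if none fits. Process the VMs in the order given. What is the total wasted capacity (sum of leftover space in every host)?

124

vm1 (45 vCPU) → host 1 (remaining 19 vCPU)
vm2 (18 vCPU) → host 1 (remaining 1 vCPU)
vm3 (13 vCPU) → host 2 (remaining 51 vCPU)
vm4 (8 vCPU) → host 2 (remaining 43 vCPU)
vm5 (47 vCPU) → host 3 (remaining 17 vCPU)
vm6 (47 vCPU) → host 4 (remaining 17 vCPU)
vm7 (11 vCPU) → host 2 (remaining 32 vCPU)
vm8 (7 vCPU) → host 2 (remaining 25 vCPU)
vm9 (48 vCPU) → host 5 (remaining 16 vCPU)
vm10 (16 vCPU) → host 2 (remaining 9 vCPU)
vm11 (35 vCPU) → host 6 (remaining 29 vCPU)
vm12 (9 vCPU) → host 2 (remaining 0 vCPU)
vm13 (36 vCPU) → host 7 (remaining 28 vCPU)
vm14 (48 vCPU) → host 8 (remaining 16 vCPU)
8 hosts × 64 vCPU = 512 vCPU; used 388 vCPU; unused 124 vCPU.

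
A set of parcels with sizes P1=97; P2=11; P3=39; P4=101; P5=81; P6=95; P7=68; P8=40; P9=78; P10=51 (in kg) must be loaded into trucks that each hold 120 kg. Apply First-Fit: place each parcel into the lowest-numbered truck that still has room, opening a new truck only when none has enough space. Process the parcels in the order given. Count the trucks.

7 trucks

Put P1 (97 kg) in truck 1; 23 kg remain.
Put P2 (11 kg) in truck 1; 12 kg remain.
Put P3 (39 kg) in truck 2; 81 kg remain.
Put P4 (101 kg) in truck 3; 19 kg remain.
Put P5 (81 kg) in truck 2; 0 kg remain.
Put P6 (95 kg) in truck 4; 25 kg remain.
Put P7 (68 kg) in truck 5; 52 kg remain.
Put P8 (40 kg) in truck 5; 12 kg remain.
Put P9 (78 kg) in truck 6; 42 kg remain.
Put P10 (51 kg) in truck 7; 69 kg remain.
Final trucks: [97,11] [39,81] [101] [95] [68,40] [78] [51].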